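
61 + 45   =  106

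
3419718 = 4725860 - 1306142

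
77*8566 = 659582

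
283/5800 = 283/5800 = 0.05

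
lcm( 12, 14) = 84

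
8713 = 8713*1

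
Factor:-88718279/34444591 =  - 13^1*29^1*43^(- 1)  *  139^1*1693^1*801037^( - 1 )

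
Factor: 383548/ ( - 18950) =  - 506/25= -  2^1*5^( - 2 )*11^1 * 23^1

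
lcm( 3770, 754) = 3770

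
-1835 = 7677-9512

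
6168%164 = 100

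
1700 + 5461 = 7161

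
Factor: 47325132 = 2^2* 3^2*1314587^1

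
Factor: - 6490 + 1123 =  - 5367 = - 3^1*1789^1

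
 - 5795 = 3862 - 9657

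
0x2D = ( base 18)29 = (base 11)41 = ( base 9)50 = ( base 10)45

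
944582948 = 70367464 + 874215484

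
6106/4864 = 1+621/2432  =  1.26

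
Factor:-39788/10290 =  - 58/15 = - 2^1*3^( - 1) *5^ ( - 1) * 29^1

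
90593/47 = 90593/47 = 1927.51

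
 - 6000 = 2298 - 8298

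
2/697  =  2/697 = 0.00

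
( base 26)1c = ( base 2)100110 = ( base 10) 38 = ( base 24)1E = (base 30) 18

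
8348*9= 75132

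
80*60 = 4800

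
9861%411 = 408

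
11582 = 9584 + 1998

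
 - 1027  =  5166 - 6193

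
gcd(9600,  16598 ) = 2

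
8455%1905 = 835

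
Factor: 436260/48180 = 73^( - 1 )*  661^1 = 661/73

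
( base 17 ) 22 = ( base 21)1f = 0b100100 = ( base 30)16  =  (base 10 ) 36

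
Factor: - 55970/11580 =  - 29/6 = - 2^( -1 )  *3^ (  -  1 )*29^1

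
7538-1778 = 5760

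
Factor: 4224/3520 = 2^1 * 3^1 * 5^(-1) = 6/5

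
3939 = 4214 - 275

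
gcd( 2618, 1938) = 34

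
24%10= 4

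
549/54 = 61/6 = 10.17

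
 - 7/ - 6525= 7/6525 = 0.00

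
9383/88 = 106+5/8= 106.62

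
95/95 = 1 = 1.00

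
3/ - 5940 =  - 1/1980=- 0.00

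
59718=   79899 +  - 20181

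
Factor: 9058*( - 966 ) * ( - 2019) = 17666306532=2^2 * 3^2 * 7^2*23^1 * 647^1*673^1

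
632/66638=316/33319 = 0.01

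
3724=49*76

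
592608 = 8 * 74076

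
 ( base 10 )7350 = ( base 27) a26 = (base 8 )16266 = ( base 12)4306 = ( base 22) F42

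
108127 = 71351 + 36776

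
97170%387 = 33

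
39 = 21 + 18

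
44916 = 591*76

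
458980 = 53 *8660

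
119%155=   119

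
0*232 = 0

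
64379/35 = 9197/5 = 1839.40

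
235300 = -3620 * (  -  65 )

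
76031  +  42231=118262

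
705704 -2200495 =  - 1494791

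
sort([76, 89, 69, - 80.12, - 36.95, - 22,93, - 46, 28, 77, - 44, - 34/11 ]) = [ - 80.12,  -  46 , - 44, - 36.95, - 22 , - 34/11,28,69, 76, 77, 89,93] 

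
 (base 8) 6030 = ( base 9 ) 4220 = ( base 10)3096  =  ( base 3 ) 11020200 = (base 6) 22200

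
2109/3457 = 2109/3457 = 0.61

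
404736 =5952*68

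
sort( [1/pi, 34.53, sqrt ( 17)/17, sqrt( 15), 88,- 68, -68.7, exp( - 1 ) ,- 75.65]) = [-75.65, - 68.7,-68, sqrt ( 17)/17,1/pi,exp( - 1 ), sqrt(15),34.53, 88]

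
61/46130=61/46130 = 0.00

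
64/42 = 32/21 =1.52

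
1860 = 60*31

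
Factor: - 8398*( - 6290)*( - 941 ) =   -  49706838220 = -2^2 *5^1*13^1*17^2*19^1*37^1*941^1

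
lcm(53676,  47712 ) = 429408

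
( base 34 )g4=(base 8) 1044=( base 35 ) fn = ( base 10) 548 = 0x224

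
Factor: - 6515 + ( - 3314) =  - 9829 =- 9829^1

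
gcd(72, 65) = 1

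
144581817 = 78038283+66543534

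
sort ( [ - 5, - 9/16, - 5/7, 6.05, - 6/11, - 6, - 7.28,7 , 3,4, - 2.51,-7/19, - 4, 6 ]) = [ - 7.28, - 6,-5, - 4 ,-2.51, - 5/7, - 9/16, - 6/11,-7/19, 3, 4, 6, 6.05,7]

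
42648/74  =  21324/37  =  576.32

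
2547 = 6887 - 4340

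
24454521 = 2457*9953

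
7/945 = 1/135 = 0.01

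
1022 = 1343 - 321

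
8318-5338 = 2980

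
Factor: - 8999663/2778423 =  - 3^(-1)*23^( - 1)*67^(  -  1 )*107^1*241^1*349^1*601^(-1)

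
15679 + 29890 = 45569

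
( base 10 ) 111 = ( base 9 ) 133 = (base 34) 39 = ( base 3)11010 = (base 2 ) 1101111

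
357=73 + 284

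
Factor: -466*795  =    -  370470 = -2^1*3^1*5^1*53^1 * 233^1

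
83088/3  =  27696= 27696.00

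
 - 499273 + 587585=88312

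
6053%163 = 22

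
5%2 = 1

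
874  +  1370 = 2244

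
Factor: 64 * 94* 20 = 120320 = 2^9*5^1*47^1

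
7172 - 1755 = 5417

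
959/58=959/58 = 16.53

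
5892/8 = 1473/2 = 736.50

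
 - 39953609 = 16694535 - 56648144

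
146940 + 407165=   554105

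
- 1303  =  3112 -4415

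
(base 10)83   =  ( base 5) 313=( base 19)47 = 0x53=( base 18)4b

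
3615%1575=465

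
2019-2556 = -537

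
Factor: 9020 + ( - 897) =8123^1 = 8123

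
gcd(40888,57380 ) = 76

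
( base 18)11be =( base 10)6368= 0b1100011100000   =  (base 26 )9ao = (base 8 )14340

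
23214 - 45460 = - 22246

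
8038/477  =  16  +  406/477=16.85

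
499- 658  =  -159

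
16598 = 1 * 16598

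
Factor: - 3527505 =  - 3^2*5^1*43^1*1823^1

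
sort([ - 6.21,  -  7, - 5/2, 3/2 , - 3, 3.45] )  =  [ - 7,-6.21,- 3 ,-5/2,3/2,3.45]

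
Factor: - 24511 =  - 127^1 *193^1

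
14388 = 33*436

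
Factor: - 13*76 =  - 2^2*13^1*19^1 = -988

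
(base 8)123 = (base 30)2n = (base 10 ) 83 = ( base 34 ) 2f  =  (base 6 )215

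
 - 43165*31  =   - 1338115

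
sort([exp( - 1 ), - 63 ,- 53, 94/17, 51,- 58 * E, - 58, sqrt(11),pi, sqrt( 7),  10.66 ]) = [ - 58*E,-63, - 58, - 53,exp ( - 1), sqrt(7), pi,  sqrt( 11 ),94/17, 10.66, 51 ] 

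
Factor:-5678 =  - 2^1*17^1*167^1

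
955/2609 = 955/2609 = 0.37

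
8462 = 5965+2497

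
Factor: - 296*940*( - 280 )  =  2^8*5^2*7^1*37^1 * 47^1 = 77907200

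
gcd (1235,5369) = 13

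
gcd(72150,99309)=3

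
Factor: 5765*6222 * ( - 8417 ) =-2^1*3^1*5^1*17^1*19^1*61^1*443^1*1153^1=- 301916359110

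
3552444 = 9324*381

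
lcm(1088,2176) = 2176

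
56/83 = 56/83 = 0.67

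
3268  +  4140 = 7408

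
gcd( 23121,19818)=3303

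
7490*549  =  4112010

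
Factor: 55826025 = 3^1*5^2*127^1*5861^1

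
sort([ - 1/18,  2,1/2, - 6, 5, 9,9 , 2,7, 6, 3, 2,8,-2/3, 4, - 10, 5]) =[ - 10, - 6, - 2/3,-1/18,  1/2, 2, 2, 2,3, 4, 5, 5,6, 7, 8, 9, 9 ]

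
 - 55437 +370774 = 315337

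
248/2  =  124 = 124.00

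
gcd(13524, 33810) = 6762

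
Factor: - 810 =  -2^1 * 3^4*5^1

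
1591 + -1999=  -  408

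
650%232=186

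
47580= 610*78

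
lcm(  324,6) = 324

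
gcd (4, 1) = 1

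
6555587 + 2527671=9083258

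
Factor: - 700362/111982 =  - 3^2*41^1 * 59^( - 1) =- 369/59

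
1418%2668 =1418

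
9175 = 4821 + 4354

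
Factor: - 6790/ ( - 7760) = 2^( - 3)*7^1=7/8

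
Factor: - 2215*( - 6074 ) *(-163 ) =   -  2^1*5^1 * 163^1 * 443^1 * 3037^1 =-2192987330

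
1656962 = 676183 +980779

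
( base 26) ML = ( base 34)HF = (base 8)1121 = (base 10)593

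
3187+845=4032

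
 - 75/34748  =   - 1 + 34673/34748  =  -0.00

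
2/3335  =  2/3335 = 0.00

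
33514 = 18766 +14748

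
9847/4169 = 9847/4169 = 2.36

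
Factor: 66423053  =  229^1 * 290057^1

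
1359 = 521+838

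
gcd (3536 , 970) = 2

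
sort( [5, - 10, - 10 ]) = [ - 10, -10,  5] 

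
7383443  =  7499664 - 116221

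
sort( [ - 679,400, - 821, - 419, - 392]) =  [-821,-679 , - 419,-392,400]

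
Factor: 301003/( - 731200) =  - 2^( - 6)*5^( - 2)*181^1*457^(  -  1)*1663^1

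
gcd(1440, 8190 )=90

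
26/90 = 13/45= 0.29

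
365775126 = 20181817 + 345593309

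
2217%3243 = 2217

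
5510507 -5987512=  - 477005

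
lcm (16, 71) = 1136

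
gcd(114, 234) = 6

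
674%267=140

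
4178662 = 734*5693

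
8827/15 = 8827/15 = 588.47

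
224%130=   94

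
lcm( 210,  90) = 630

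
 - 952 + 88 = -864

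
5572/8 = 696 + 1/2 = 696.50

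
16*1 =16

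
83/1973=83/1973 = 0.04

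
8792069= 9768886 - 976817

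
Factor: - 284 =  - 2^2*71^1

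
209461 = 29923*7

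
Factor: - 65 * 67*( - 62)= 270010 = 2^1*5^1 * 13^1 *31^1*67^1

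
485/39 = 12 + 17/39 = 12.44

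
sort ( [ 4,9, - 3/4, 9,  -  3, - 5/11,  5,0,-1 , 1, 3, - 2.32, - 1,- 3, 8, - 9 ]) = [ - 9, - 3, -3, - 2.32, - 1,  -  1, - 3/4,  -  5/11,0,  1, 3,  4,5, 8,  9,9 ]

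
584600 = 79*7400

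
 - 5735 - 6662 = - 12397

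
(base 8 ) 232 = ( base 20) 7E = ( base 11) 130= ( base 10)154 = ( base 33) 4m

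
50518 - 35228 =15290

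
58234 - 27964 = 30270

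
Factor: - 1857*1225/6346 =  - 2^( - 1 )*3^1*5^2*7^2*19^( - 1)*167^( - 1)  *  619^1 = - 2274825/6346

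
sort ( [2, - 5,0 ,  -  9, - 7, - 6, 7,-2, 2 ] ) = [ - 9, - 7, - 6,-5, - 2 , 0,2,2, 7] 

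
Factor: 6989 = 29^1*241^1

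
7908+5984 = 13892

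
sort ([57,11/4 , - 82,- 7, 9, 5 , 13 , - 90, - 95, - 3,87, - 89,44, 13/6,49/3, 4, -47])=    [ -95, - 90, - 89, - 82 , - 47,- 7, - 3,13/6, 11/4 , 4,5,9,13,49/3,44,57,87]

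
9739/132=9739/132 = 73.78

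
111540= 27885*4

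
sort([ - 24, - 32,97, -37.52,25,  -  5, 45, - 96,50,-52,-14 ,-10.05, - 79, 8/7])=[ - 96, - 79,-52, - 37.52, - 32, - 24, - 14, - 10.05,  -  5,8/7,25, 45, 50,  97 ]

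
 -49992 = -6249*8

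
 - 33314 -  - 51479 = 18165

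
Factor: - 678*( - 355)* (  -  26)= - 2^2*3^1*5^1*13^1*71^1*113^1 = - 6257940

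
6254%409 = 119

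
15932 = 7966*2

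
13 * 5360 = 69680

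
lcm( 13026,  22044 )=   286572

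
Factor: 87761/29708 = 2^(  -  2 )*7^( - 1 )*19^1  *31^1*149^1*1061^( - 1)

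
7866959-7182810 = 684149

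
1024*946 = 968704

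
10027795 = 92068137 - 82040342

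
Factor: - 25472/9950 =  - 64/25=   -2^6*5^( - 2 ) 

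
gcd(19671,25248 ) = 3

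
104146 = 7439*14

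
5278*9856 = 52019968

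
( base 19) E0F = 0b1001111001101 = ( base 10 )5069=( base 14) 1BC1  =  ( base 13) 23CC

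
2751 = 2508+243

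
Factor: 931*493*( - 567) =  - 260243361 = -  3^4*7^3*17^1*19^1*29^1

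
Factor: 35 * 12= 420  =  2^2*3^1 * 5^1 * 7^1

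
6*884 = 5304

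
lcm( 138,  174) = 4002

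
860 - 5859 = - 4999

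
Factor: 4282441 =4282441^1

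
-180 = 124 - 304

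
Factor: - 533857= -533857^1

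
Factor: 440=2^3*5^1*11^1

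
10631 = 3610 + 7021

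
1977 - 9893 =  - 7916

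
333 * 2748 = 915084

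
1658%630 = 398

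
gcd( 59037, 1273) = 1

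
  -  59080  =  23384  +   - 82464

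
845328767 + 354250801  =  1199579568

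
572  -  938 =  - 366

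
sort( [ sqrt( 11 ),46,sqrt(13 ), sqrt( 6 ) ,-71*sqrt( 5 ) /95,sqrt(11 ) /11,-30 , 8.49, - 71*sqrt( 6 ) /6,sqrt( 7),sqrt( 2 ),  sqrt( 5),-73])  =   [-73, - 30, - 71*sqrt(6) /6 , - 71*sqrt( 5 ) /95  ,  sqrt(11 )/11,sqrt ( 2), sqrt ( 5 ),sqrt( 6 ) , sqrt( 7),  sqrt(11 ),sqrt( 13 ),8.49 , 46 ] 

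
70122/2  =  35061 = 35061.00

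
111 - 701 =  - 590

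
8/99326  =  4/49663 = 0.00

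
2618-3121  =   - 503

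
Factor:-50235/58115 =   -  3^1*17^1*59^( - 1 ) = -51/59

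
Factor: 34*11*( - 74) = -27676 = -2^2*11^1*17^1*37^1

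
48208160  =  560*86086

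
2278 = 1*2278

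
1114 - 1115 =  - 1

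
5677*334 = 1896118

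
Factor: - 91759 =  - 89^1*1031^1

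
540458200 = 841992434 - 301534234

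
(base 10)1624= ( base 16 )658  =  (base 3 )2020011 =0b11001011000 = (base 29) 1R0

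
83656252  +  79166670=162822922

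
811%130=31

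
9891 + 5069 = 14960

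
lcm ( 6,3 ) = 6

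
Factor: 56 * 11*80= 2^7*5^1*  7^1*11^1 = 49280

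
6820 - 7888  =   - 1068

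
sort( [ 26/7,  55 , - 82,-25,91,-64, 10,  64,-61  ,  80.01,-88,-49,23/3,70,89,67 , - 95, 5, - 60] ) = [- 95, - 88,-82,-64, -61,- 60, - 49, - 25,  26/7, 5,  23/3, 10, 55, 64, 67,70,80.01,89 , 91]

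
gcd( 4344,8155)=1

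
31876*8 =255008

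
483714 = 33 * 14658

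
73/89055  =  73/89055 = 0.00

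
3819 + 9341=13160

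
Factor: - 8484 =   -  2^2 *3^1*7^1*101^1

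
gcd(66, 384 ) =6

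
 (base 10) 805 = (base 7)2230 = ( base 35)n0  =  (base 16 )325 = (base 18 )28d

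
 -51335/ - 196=261 +179/196 = 261.91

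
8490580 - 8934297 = - 443717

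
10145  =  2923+7222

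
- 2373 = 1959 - 4332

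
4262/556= 2131/278= 7.67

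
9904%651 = 139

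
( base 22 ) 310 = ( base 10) 1474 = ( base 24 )2DA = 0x5c2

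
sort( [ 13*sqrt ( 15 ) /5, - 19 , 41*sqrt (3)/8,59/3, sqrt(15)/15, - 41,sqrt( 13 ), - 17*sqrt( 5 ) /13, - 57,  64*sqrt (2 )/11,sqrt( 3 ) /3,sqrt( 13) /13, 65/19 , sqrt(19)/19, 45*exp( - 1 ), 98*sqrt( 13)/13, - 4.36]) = [ - 57, - 41, - 19, - 4.36 ,-17 * sqrt( 5)/13 , sqrt( 19)/19 , sqrt( 15)/15,  sqrt( 13) /13, sqrt (3) /3,65/19 , sqrt( 13 ),64*sqrt( 2 )/11,41*sqrt( 3 )/8, 13*sqrt( 15 ) /5, 45 * exp( - 1 ), 59/3, 98*sqrt(13 )/13 ] 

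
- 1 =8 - 9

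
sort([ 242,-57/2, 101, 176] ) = [ - 57/2,  101,176, 242 ]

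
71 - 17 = 54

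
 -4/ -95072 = 1/23768= 0.00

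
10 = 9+1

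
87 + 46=133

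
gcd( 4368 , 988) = 52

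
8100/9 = 900 = 900.00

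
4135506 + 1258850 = 5394356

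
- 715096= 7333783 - 8048879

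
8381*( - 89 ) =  - 745909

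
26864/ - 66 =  - 13432/33 = - 407.03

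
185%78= 29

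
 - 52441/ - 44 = 52441/44 = 1191.84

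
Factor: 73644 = 2^2*3^1*17^1*19^2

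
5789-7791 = -2002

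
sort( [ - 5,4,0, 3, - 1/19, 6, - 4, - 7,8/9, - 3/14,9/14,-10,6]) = [ - 10 ,  -  7, - 5, - 4 , - 3/14, - 1/19,0,9/14, 8/9,  3,  4,  6,6]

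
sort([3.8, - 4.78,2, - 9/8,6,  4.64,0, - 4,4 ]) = [ - 4.78,  -  4, - 9/8 , 0, 2,3.8,4,4.64,6]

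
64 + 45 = 109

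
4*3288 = 13152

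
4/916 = 1/229  =  0.00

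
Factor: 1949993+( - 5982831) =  - 2^1*2016419^1 = - 4032838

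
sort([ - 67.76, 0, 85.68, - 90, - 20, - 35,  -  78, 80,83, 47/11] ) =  [ - 90, - 78,-67.76, - 35, - 20, 0,47/11,  80,83, 85.68 ] 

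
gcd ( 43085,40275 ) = 5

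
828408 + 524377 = 1352785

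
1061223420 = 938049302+123174118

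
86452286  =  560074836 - 473622550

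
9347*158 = 1476826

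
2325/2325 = 1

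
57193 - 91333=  - 34140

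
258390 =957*270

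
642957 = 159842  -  -483115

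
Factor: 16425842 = 2^1*17^1*19^1*47^1*541^1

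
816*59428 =48493248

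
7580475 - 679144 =6901331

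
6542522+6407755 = 12950277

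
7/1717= 7/1717=0.00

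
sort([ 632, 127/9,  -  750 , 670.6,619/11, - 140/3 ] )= [ - 750,- 140/3, 127/9  ,  619/11,632,  670.6]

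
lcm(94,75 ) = 7050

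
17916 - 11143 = 6773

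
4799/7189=4799/7189 = 0.67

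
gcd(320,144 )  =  16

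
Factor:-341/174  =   - 2^( - 1 )*3^( - 1 )* 11^1 * 29^ (-1) * 31^1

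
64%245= 64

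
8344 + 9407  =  17751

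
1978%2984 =1978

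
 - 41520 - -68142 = 26622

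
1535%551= 433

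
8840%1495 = 1365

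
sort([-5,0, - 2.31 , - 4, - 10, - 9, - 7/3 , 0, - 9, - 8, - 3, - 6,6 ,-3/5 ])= [  -  10, - 9, - 9, - 8, - 6, -5, - 4, - 3 , - 7/3,-2.31, - 3/5,0, 0 , 6]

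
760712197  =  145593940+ 615118257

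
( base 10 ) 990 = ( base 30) 130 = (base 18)310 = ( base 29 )154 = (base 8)1736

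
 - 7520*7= - 52640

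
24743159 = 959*25801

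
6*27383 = 164298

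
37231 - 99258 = -62027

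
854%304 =246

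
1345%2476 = 1345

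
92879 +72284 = 165163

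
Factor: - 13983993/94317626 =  - 2^(-1 )*3^2*13^ ( -1 ) * 41^1*47^( - 1) * 79^( - 1 )*977^ ( - 1 )*37897^1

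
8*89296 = 714368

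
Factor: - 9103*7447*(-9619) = 652072404379 = 11^1*677^1*9103^1*9619^1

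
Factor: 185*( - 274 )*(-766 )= 38828540 = 2^2*5^1*37^1*137^1*383^1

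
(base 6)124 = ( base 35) 1H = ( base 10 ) 52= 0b110100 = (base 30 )1M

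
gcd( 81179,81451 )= 1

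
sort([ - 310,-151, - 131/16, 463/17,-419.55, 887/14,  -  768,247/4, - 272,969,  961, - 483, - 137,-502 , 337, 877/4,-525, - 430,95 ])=[- 768, -525 , - 502, - 483, - 430,-419.55, - 310, - 272,-151, - 137, - 131/16,463/17, 247/4,  887/14,95, 877/4, 337,961, 969]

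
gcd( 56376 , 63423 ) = 7047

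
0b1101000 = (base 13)80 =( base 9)125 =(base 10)104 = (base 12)88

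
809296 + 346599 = 1155895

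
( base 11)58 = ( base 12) 53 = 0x3f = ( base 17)3C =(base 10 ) 63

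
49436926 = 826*59851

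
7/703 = 7/703 = 0.01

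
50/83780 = 5/8378 = 0.00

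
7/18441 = 7/18441 = 0.00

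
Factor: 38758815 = 3^2 * 5^1 * 653^1*1319^1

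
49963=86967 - 37004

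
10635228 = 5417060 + 5218168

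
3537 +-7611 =-4074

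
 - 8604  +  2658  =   - 5946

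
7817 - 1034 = 6783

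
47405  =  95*499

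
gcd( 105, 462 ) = 21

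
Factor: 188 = 2^2*47^1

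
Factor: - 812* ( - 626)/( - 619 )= - 2^3*7^1*29^1*313^1 *619^(-1) = - 508312/619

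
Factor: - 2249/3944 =-2^( - 3)  *13^1*17^( - 1 ) * 29^( - 1 ) * 173^1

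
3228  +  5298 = 8526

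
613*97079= 59509427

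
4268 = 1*4268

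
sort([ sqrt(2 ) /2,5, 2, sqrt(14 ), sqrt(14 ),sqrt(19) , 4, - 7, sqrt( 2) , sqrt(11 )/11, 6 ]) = [ - 7, sqrt ( 11)/11, sqrt(2 )/2,sqrt( 2), 2, sqrt(14 ), sqrt( 14), 4, sqrt(19), 5 , 6 ] 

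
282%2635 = 282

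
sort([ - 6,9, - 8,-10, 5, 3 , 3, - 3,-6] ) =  [ - 10, - 8,-6,-6,-3, 3,  3, 5,9] 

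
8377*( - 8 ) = -67016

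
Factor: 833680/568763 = 2^4*5^1*13^( - 1)*17^1*67^( - 1)*613^1*653^( - 1 )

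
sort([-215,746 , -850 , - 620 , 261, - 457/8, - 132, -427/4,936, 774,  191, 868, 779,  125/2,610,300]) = [  -  850, - 620,-215 ,  -  132 , - 427/4 , - 457/8, 125/2 , 191,261,300,610, 746,  774, 779,868 , 936]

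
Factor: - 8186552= - 2^3*11^1 * 41^1*2269^1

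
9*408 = 3672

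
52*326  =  16952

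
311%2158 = 311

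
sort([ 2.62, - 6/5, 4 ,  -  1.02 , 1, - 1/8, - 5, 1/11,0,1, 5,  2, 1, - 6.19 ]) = [ - 6.19, -5, -6/5, - 1.02 ,-1/8, 0, 1/11, 1 , 1, 1,2, 2.62,4,5]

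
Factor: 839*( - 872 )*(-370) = 2^4  *5^1*37^1 * 109^1*839^1 = 270694960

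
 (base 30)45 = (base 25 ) 50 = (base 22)5f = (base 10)125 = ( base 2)1111101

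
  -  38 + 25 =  - 13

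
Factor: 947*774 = 2^1 * 3^2*43^1*947^1 = 732978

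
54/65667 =18/21889 = 0.00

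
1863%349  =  118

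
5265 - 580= 4685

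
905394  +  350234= 1255628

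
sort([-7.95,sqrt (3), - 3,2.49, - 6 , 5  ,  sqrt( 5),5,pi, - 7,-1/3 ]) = [- 7.95, -7,-6, - 3,- 1/3,  sqrt( 3),sqrt(5),2.49, pi,5, 5 ]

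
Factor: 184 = 2^3*23^1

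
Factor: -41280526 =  - 2^1*7^1*353^1*8353^1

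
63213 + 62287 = 125500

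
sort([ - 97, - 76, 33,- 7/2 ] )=[ - 97, - 76,- 7/2,33]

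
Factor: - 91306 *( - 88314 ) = 8063598084 = 2^2*3^1*41^1*71^1*359^1 * 643^1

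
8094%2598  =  300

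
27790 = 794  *35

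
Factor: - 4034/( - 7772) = 2^( - 1) *29^( - 1)*67^( - 1)*2017^1 = 2017/3886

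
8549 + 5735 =14284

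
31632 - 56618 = -24986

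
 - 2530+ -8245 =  - 10775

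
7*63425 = 443975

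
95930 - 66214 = 29716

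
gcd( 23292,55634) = 2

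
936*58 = 54288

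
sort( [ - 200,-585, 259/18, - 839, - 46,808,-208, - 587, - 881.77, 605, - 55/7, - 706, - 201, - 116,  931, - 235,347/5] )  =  [ - 881.77, - 839, - 706,  -  587 , - 585, - 235, - 208, - 201  ,- 200, - 116, - 46, - 55/7,259/18, 347/5, 605, 808, 931 ] 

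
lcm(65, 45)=585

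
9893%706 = 9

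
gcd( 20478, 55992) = 6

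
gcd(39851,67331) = 1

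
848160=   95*8928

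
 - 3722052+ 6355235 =2633183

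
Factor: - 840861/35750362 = -2^( - 1 )*3^4* 7^1 *19^( - 1)*37^(  -  1 )*47^ ( - 1 )*541^( - 1 )*1483^1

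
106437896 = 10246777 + 96191119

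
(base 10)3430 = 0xd66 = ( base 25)5c5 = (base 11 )2639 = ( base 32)3B6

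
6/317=6/317 = 0.02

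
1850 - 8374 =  - 6524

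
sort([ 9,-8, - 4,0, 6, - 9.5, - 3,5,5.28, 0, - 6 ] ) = [-9.5,-8, - 6,-4,-3, 0, 0,5,5.28,  6, 9]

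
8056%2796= 2464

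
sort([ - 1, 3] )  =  [ - 1,3 ]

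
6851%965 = 96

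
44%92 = 44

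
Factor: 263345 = 5^1*31^1 * 1699^1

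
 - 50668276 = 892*( - 56803) 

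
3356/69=3356/69 = 48.64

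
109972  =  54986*2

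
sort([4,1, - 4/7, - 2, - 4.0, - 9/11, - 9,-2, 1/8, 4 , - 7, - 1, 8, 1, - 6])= [ - 9, - 7, - 6, - 4.0 , - 2,  -  2,- 1,  -  9/11,-4/7 , 1/8, 1, 1,4,4, 8]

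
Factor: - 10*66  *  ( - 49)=32340 = 2^2*3^1*5^1*7^2 * 11^1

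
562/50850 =281/25425 = 0.01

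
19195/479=19195/479 = 40.07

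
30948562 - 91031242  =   - 60082680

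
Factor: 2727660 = 2^2*3^1*5^1*13^2*269^1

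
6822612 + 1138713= 7961325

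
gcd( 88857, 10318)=1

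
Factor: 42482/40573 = 2^1*11^1 * 13^( - 1)*1931^1*3121^(-1)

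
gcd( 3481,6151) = 1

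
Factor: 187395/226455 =403/487 = 13^1*31^1*487^( - 1 ) 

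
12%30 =12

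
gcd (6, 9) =3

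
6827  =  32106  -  25279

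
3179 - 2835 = 344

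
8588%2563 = 899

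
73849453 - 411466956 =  - 337617503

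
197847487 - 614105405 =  - 416257918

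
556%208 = 140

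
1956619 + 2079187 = 4035806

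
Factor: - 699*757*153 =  -80958879= - 3^3*17^1 * 233^1*757^1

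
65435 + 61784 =127219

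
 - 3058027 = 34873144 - 37931171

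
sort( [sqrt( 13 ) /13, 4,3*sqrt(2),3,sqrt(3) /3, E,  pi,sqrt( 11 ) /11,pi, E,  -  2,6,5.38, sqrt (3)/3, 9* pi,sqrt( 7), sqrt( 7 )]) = [ - 2, sqrt(13 ) /13,sqrt(11 )/11,sqrt(3)/3 , sqrt( 3) /3, sqrt( 7),sqrt(7), E , E , 3, pi,pi, 4,3*sqrt( 2 ),  5.38, 6,9*pi ]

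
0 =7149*0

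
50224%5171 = 3685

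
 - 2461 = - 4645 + 2184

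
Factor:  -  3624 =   -  2^3*3^1 *151^1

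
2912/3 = 970 + 2/3 = 970.67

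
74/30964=37/15482 = 0.00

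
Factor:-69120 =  - 2^9*3^3 * 5^1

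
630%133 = 98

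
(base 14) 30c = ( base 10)600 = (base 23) 132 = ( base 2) 1001011000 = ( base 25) O0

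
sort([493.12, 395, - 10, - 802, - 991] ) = [-991, - 802, - 10, 395, 493.12 ] 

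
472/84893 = 472/84893 =0.01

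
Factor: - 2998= - 2^1*1499^1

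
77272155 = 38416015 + 38856140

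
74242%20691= 12169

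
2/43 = 2/43 = 0.05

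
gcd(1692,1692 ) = 1692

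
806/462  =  403/231 = 1.74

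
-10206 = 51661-61867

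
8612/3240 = 2153/810 = 2.66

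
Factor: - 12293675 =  - 5^2*491747^1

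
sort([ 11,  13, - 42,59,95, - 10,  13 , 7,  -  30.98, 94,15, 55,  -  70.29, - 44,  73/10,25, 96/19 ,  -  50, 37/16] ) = [ - 70.29, - 50,-44, - 42, - 30.98, - 10,37/16,96/19, 7, 73/10, 11,13, 13, 15, 25, 55 , 59,94, 95]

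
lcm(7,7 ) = 7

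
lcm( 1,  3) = 3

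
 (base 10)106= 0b1101010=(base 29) 3j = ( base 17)64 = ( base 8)152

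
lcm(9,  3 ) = 9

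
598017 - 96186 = 501831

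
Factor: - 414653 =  - 414653^1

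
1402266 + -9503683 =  - 8101417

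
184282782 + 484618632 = 668901414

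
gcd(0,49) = 49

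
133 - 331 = -198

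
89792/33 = 2720  +  32/33=2720.97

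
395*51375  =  20293125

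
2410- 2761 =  - 351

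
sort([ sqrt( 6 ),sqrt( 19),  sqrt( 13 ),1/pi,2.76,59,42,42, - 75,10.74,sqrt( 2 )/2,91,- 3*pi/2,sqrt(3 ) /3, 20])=[  -  75 , - 3*pi/2,1/pi , sqrt( 3) /3,sqrt( 2)/2,sqrt(6 ),2.76,sqrt ( 13 ),sqrt(  19 ),10.74, 20, 42, 42,59,91 ] 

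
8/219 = 8/219 =0.04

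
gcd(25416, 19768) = 2824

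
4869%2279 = 311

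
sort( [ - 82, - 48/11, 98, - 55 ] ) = [ - 82,  -  55, - 48/11,98]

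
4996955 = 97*51515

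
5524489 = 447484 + 5077005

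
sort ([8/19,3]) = [ 8/19,3 ]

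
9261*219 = 2028159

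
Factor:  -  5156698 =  - 2^1*2578349^1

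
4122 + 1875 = 5997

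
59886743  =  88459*677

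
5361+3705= 9066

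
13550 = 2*6775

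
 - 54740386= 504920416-559660802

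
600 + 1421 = 2021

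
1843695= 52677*35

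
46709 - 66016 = -19307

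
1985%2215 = 1985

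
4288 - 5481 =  - 1193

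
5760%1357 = 332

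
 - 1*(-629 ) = 629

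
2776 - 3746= - 970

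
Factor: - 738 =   -  2^1 * 3^2*41^1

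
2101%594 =319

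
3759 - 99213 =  - 95454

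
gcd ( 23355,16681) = 1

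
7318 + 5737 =13055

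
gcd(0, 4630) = 4630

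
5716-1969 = 3747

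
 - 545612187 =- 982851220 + 437239033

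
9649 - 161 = 9488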